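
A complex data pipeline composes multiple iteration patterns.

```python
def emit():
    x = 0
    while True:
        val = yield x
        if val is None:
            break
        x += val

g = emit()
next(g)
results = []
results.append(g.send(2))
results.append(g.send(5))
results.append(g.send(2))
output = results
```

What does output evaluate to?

Step 1: next(g) -> yield 0.
Step 2: send(2) -> x = 2, yield 2.
Step 3: send(5) -> x = 7, yield 7.
Step 4: send(2) -> x = 9, yield 9.
Therefore output = [2, 7, 9].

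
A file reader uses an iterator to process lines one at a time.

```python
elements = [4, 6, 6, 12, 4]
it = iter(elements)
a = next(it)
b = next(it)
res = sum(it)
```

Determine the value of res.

Step 1: Create iterator over [4, 6, 6, 12, 4].
Step 2: a = next() = 4, b = next() = 6.
Step 3: sum() of remaining [6, 12, 4] = 22.
Therefore res = 22.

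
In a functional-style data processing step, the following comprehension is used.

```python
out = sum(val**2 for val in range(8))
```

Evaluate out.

Step 1: Compute val**2 for each val in range(8):
  val=0: 0**2 = 0
  val=1: 1**2 = 1
  val=2: 2**2 = 4
  val=3: 3**2 = 9
  val=4: 4**2 = 16
  val=5: 5**2 = 25
  val=6: 6**2 = 36
  val=7: 7**2 = 49
Step 2: sum = 0 + 1 + 4 + 9 + 16 + 25 + 36 + 49 = 140.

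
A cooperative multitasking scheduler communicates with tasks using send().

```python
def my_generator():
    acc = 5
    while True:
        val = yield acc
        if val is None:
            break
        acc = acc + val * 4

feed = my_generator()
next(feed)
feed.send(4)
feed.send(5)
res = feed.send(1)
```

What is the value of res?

Step 1: next() -> yield acc=5.
Step 2: send(4) -> val=4, acc = 5 + 4*4 = 21, yield 21.
Step 3: send(5) -> val=5, acc = 21 + 5*4 = 41, yield 41.
Step 4: send(1) -> val=1, acc = 41 + 1*4 = 45, yield 45.
Therefore res = 45.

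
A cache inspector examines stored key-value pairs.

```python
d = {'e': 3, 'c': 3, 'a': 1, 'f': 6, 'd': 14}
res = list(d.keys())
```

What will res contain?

Step 1: d.keys() returns the dictionary keys in insertion order.
Therefore res = ['e', 'c', 'a', 'f', 'd'].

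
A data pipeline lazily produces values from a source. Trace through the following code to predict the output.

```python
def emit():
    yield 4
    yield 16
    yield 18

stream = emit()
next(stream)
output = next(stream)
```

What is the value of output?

Step 1: emit() creates a generator.
Step 2: next(stream) yields 4 (consumed and discarded).
Step 3: next(stream) yields 16, assigned to output.
Therefore output = 16.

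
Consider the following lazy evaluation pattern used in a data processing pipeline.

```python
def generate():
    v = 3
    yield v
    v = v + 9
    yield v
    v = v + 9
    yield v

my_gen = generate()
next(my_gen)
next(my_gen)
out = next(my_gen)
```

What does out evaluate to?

Step 1: Trace through generator execution:
  Yield 1: v starts at 3, yield 3
  Yield 2: v = 3 + 9 = 12, yield 12
  Yield 3: v = 12 + 9 = 21, yield 21
Step 2: First next() gets 3, second next() gets the second value, third next() yields 21.
Therefore out = 21.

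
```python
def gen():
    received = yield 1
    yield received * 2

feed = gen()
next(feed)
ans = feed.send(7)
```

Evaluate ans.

Step 1: next(feed) advances to first yield, producing 1.
Step 2: send(7) resumes, received = 7.
Step 3: yield received * 2 = 7 * 2 = 14.
Therefore ans = 14.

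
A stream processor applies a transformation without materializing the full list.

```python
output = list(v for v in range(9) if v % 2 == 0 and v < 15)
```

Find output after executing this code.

Step 1: Filter range(9) where v % 2 == 0 and v < 15:
  v=0: both conditions met, included
  v=1: excluded (1 % 2 != 0)
  v=2: both conditions met, included
  v=3: excluded (3 % 2 != 0)
  v=4: both conditions met, included
  v=5: excluded (5 % 2 != 0)
  v=6: both conditions met, included
  v=7: excluded (7 % 2 != 0)
  v=8: both conditions met, included
Therefore output = [0, 2, 4, 6, 8].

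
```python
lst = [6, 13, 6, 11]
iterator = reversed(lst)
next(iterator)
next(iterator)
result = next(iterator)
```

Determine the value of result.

Step 1: reversed([6, 13, 6, 11]) gives iterator: [11, 6, 13, 6].
Step 2: First next() = 11, second next() = 6.
Step 3: Third next() = 13.
Therefore result = 13.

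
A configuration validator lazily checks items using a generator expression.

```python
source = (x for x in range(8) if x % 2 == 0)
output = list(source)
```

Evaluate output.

Step 1: Filter range(8) keeping only even values:
  x=0: even, included
  x=1: odd, excluded
  x=2: even, included
  x=3: odd, excluded
  x=4: even, included
  x=5: odd, excluded
  x=6: even, included
  x=7: odd, excluded
Therefore output = [0, 2, 4, 6].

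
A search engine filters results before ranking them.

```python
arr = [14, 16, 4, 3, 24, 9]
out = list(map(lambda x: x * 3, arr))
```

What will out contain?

Step 1: Apply lambda x: x * 3 to each element:
  14 -> 42
  16 -> 48
  4 -> 12
  3 -> 9
  24 -> 72
  9 -> 27
Therefore out = [42, 48, 12, 9, 72, 27].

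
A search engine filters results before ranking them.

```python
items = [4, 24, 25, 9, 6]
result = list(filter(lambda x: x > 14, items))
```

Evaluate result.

Step 1: Filter elements > 14:
  4: removed
  24: kept
  25: kept
  9: removed
  6: removed
Therefore result = [24, 25].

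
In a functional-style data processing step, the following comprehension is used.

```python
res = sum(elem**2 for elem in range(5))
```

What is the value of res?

Step 1: Compute elem**2 for each elem in range(5):
  elem=0: 0**2 = 0
  elem=1: 1**2 = 1
  elem=2: 2**2 = 4
  elem=3: 3**2 = 9
  elem=4: 4**2 = 16
Step 2: sum = 0 + 1 + 4 + 9 + 16 = 30.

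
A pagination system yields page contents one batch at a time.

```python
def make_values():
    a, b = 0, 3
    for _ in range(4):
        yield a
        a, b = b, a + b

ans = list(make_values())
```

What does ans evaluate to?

Step 1: Fibonacci-like sequence starting with a=0, b=3:
  Iteration 1: yield a=0, then a,b = 3,3
  Iteration 2: yield a=3, then a,b = 3,6
  Iteration 3: yield a=3, then a,b = 6,9
  Iteration 4: yield a=6, then a,b = 9,15
Therefore ans = [0, 3, 3, 6].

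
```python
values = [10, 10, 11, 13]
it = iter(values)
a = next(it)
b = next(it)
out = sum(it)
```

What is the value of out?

Step 1: Create iterator over [10, 10, 11, 13].
Step 2: a = next() = 10, b = next() = 10.
Step 3: sum() of remaining [11, 13] = 24.
Therefore out = 24.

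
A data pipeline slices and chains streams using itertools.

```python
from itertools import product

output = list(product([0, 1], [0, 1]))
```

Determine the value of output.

Step 1: product([0, 1], [0, 1]) gives all pairs:
  (0, 0)
  (0, 1)
  (1, 0)
  (1, 1)
Therefore output = [(0, 0), (0, 1), (1, 0), (1, 1)].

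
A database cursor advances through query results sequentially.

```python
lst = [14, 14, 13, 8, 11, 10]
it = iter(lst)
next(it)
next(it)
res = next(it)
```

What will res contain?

Step 1: Create iterator over [14, 14, 13, 8, 11, 10].
Step 2: next() consumes 14.
Step 3: next() consumes 14.
Step 4: next() returns 13.
Therefore res = 13.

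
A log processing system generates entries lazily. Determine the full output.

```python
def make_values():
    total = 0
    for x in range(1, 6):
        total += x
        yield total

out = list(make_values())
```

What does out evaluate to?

Step 1: Generator accumulates running sum:
  x=1: total = 1, yield 1
  x=2: total = 3, yield 3
  x=3: total = 6, yield 6
  x=4: total = 10, yield 10
  x=5: total = 15, yield 15
Therefore out = [1, 3, 6, 10, 15].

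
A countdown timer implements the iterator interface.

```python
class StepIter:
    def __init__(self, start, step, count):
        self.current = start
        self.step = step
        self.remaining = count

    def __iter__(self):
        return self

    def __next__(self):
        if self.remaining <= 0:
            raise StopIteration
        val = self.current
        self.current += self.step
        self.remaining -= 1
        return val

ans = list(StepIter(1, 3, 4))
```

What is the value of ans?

Step 1: StepIter starts at 1, increments by 3, for 4 steps:
  Yield 1, then current += 3
  Yield 4, then current += 3
  Yield 7, then current += 3
  Yield 10, then current += 3
Therefore ans = [1, 4, 7, 10].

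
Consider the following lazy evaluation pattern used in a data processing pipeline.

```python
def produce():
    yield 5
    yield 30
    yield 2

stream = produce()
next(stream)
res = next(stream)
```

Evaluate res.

Step 1: produce() creates a generator.
Step 2: next(stream) yields 5 (consumed and discarded).
Step 3: next(stream) yields 30, assigned to res.
Therefore res = 30.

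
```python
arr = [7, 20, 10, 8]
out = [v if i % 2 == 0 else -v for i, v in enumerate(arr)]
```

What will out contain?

Step 1: For each (i, v), keep v if i is even, negate if odd:
  i=0 (even): keep 7
  i=1 (odd): negate to -20
  i=2 (even): keep 10
  i=3 (odd): negate to -8
Therefore out = [7, -20, 10, -8].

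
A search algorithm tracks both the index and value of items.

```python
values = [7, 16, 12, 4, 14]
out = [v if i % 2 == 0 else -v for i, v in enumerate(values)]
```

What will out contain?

Step 1: For each (i, v), keep v if i is even, negate if odd:
  i=0 (even): keep 7
  i=1 (odd): negate to -16
  i=2 (even): keep 12
  i=3 (odd): negate to -4
  i=4 (even): keep 14
Therefore out = [7, -16, 12, -4, 14].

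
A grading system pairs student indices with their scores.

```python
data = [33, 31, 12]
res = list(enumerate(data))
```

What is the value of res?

Step 1: enumerate pairs each element with its index:
  (0, 33)
  (1, 31)
  (2, 12)
Therefore res = [(0, 33), (1, 31), (2, 12)].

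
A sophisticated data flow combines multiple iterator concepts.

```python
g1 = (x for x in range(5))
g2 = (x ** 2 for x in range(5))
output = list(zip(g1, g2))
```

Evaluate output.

Step 1: g1 produces [0, 1, 2, 3, 4].
Step 2: g2 produces [0, 1, 4, 9, 16].
Step 3: zip pairs them: [(0, 0), (1, 1), (2, 4), (3, 9), (4, 16)].
Therefore output = [(0, 0), (1, 1), (2, 4), (3, 9), (4, 16)].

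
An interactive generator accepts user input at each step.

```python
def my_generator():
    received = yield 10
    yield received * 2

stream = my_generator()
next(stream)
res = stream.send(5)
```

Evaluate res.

Step 1: next(stream) advances to first yield, producing 10.
Step 2: send(5) resumes, received = 5.
Step 3: yield received * 2 = 5 * 2 = 10.
Therefore res = 10.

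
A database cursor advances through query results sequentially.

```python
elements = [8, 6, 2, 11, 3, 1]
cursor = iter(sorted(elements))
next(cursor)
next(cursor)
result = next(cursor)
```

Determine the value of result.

Step 1: sorted([8, 6, 2, 11, 3, 1]) = [1, 2, 3, 6, 8, 11].
Step 2: Create iterator and skip 2 elements.
Step 3: next() returns 3.
Therefore result = 3.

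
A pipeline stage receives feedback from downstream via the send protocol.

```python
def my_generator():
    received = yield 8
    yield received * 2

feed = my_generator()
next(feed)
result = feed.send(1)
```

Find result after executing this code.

Step 1: next(feed) advances to first yield, producing 8.
Step 2: send(1) resumes, received = 1.
Step 3: yield received * 2 = 1 * 2 = 2.
Therefore result = 2.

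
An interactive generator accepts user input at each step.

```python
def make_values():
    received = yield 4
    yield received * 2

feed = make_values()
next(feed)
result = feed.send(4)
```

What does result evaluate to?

Step 1: next(feed) advances to first yield, producing 4.
Step 2: send(4) resumes, received = 4.
Step 3: yield received * 2 = 4 * 2 = 8.
Therefore result = 8.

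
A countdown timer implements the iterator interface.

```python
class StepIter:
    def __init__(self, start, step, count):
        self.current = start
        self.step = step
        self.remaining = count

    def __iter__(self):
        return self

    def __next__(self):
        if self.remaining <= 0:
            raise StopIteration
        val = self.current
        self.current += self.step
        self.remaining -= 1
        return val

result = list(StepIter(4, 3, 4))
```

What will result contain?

Step 1: StepIter starts at 4, increments by 3, for 4 steps:
  Yield 4, then current += 3
  Yield 7, then current += 3
  Yield 10, then current += 3
  Yield 13, then current += 3
Therefore result = [4, 7, 10, 13].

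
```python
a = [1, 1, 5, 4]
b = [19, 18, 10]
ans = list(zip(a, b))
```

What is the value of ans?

Step 1: zip stops at shortest (len(a)=4, len(b)=3):
  Index 0: (1, 19)
  Index 1: (1, 18)
  Index 2: (5, 10)
Step 2: Last element of a (4) has no pair, dropped.
Therefore ans = [(1, 19), (1, 18), (5, 10)].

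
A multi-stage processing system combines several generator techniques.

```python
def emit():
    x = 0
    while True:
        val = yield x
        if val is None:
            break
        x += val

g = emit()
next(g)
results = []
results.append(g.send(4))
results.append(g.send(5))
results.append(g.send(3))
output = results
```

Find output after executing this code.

Step 1: next(g) -> yield 0.
Step 2: send(4) -> x = 4, yield 4.
Step 3: send(5) -> x = 9, yield 9.
Step 4: send(3) -> x = 12, yield 12.
Therefore output = [4, 9, 12].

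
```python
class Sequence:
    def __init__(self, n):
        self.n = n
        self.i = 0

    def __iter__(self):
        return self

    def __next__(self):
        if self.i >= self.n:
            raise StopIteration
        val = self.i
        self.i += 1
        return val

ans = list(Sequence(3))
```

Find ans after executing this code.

Step 1: Sequence(3) creates an iterator counting 0 to 2.
Step 2: list() consumes all values: [0, 1, 2].
Therefore ans = [0, 1, 2].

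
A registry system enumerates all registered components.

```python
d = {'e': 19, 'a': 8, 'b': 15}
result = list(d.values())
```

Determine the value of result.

Step 1: d.values() returns the dictionary values in insertion order.
Therefore result = [19, 8, 15].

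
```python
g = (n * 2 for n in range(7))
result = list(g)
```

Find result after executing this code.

Step 1: For each n in range(7), compute n*2:
  n=0: 0*2 = 0
  n=1: 1*2 = 2
  n=2: 2*2 = 4
  n=3: 3*2 = 6
  n=4: 4*2 = 8
  n=5: 5*2 = 10
  n=6: 6*2 = 12
Therefore result = [0, 2, 4, 6, 8, 10, 12].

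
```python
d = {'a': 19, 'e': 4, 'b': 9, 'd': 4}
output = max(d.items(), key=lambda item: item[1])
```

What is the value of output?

Step 1: Find item with maximum value:
  ('a', 19)
  ('e', 4)
  ('b', 9)
  ('d', 4)
Step 2: Maximum value is 19 at key 'a'.
Therefore output = ('a', 19).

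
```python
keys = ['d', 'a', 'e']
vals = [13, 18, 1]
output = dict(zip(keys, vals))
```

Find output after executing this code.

Step 1: zip pairs keys with values:
  'd' -> 13
  'a' -> 18
  'e' -> 1
Therefore output = {'d': 13, 'a': 18, 'e': 1}.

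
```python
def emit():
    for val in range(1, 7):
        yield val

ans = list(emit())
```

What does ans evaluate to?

Step 1: The generator yields each value from range(1, 7).
Step 2: list() consumes all yields: [1, 2, 3, 4, 5, 6].
Therefore ans = [1, 2, 3, 4, 5, 6].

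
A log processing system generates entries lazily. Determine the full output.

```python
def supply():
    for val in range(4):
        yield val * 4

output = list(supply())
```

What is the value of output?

Step 1: For each val in range(4), yield val * 4:
  val=0: yield 0 * 4 = 0
  val=1: yield 1 * 4 = 4
  val=2: yield 2 * 4 = 8
  val=3: yield 3 * 4 = 12
Therefore output = [0, 4, 8, 12].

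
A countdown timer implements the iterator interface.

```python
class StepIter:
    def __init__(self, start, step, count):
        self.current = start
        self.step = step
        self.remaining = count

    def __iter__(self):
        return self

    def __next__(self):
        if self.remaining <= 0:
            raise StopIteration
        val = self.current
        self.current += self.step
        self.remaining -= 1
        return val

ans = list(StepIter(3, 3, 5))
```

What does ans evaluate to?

Step 1: StepIter starts at 3, increments by 3, for 5 steps:
  Yield 3, then current += 3
  Yield 6, then current += 3
  Yield 9, then current += 3
  Yield 12, then current += 3
  Yield 15, then current += 3
Therefore ans = [3, 6, 9, 12, 15].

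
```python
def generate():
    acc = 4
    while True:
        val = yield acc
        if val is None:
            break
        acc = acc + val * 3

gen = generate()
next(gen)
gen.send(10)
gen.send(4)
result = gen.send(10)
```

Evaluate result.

Step 1: next() -> yield acc=4.
Step 2: send(10) -> val=10, acc = 4 + 10*3 = 34, yield 34.
Step 3: send(4) -> val=4, acc = 34 + 4*3 = 46, yield 46.
Step 4: send(10) -> val=10, acc = 46 + 10*3 = 76, yield 76.
Therefore result = 76.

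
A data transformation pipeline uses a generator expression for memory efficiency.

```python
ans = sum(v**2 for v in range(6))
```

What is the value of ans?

Step 1: Compute v**2 for each v in range(6):
  v=0: 0**2 = 0
  v=1: 1**2 = 1
  v=2: 2**2 = 4
  v=3: 3**2 = 9
  v=4: 4**2 = 16
  v=5: 5**2 = 25
Step 2: sum = 0 + 1 + 4 + 9 + 16 + 25 = 55.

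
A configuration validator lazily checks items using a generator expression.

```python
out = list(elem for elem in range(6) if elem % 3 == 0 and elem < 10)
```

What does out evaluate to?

Step 1: Filter range(6) where elem % 3 == 0 and elem < 10:
  elem=0: both conditions met, included
  elem=1: excluded (1 % 3 != 0)
  elem=2: excluded (2 % 3 != 0)
  elem=3: both conditions met, included
  elem=4: excluded (4 % 3 != 0)
  elem=5: excluded (5 % 3 != 0)
Therefore out = [0, 3].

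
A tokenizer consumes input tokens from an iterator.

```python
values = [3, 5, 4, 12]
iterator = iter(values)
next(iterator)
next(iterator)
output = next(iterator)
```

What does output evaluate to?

Step 1: Create iterator over [3, 5, 4, 12].
Step 2: next() consumes 3.
Step 3: next() consumes 5.
Step 4: next() returns 4.
Therefore output = 4.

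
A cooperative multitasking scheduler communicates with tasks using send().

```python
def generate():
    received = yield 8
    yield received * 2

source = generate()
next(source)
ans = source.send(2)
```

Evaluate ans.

Step 1: next(source) advances to first yield, producing 8.
Step 2: send(2) resumes, received = 2.
Step 3: yield received * 2 = 2 * 2 = 4.
Therefore ans = 4.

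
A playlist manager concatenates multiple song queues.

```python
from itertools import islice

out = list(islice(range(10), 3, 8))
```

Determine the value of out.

Step 1: islice(range(10), 3, 8) takes elements at indices [3, 8).
Step 2: Elements: [3, 4, 5, 6, 7].
Therefore out = [3, 4, 5, 6, 7].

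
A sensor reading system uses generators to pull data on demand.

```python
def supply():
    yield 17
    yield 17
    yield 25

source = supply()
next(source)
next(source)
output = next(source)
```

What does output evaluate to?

Step 1: supply() creates a generator.
Step 2: next(source) yields 17 (consumed and discarded).
Step 3: next(source) yields 17 (consumed and discarded).
Step 4: next(source) yields 25, assigned to output.
Therefore output = 25.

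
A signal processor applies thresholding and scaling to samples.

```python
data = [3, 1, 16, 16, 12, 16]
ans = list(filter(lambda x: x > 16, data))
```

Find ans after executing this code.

Step 1: Filter elements > 16:
  3: removed
  1: removed
  16: removed
  16: removed
  12: removed
  16: removed
Therefore ans = [].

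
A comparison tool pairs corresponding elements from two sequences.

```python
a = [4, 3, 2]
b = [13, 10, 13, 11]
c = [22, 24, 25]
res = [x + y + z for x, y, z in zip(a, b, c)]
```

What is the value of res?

Step 1: zip three lists (truncates to shortest, len=3):
  4 + 13 + 22 = 39
  3 + 10 + 24 = 37
  2 + 13 + 25 = 40
Therefore res = [39, 37, 40].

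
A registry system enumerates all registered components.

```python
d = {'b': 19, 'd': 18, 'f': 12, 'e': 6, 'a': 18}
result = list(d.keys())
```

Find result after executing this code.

Step 1: d.keys() returns the dictionary keys in insertion order.
Therefore result = ['b', 'd', 'f', 'e', 'a'].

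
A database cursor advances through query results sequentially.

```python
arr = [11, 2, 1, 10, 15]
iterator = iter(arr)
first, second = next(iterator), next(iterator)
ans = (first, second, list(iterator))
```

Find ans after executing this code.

Step 1: Create iterator over [11, 2, 1, 10, 15].
Step 2: first = 11, second = 2.
Step 3: Remaining elements: [1, 10, 15].
Therefore ans = (11, 2, [1, 10, 15]).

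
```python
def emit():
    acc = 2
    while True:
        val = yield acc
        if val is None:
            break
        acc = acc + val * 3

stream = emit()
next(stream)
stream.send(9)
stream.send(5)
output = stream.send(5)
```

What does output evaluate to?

Step 1: next() -> yield acc=2.
Step 2: send(9) -> val=9, acc = 2 + 9*3 = 29, yield 29.
Step 3: send(5) -> val=5, acc = 29 + 5*3 = 44, yield 44.
Step 4: send(5) -> val=5, acc = 44 + 5*3 = 59, yield 59.
Therefore output = 59.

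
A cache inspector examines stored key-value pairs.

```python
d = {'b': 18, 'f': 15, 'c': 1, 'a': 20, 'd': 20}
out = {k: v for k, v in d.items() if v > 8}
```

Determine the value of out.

Step 1: Filter items where value > 8:
  'b': 18 > 8: kept
  'f': 15 > 8: kept
  'c': 1 <= 8: removed
  'a': 20 > 8: kept
  'd': 20 > 8: kept
Therefore out = {'b': 18, 'f': 15, 'a': 20, 'd': 20}.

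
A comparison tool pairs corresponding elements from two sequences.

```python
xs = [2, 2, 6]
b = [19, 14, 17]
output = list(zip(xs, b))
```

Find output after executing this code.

Step 1: zip pairs elements at same index:
  Index 0: (2, 19)
  Index 1: (2, 14)
  Index 2: (6, 17)
Therefore output = [(2, 19), (2, 14), (6, 17)].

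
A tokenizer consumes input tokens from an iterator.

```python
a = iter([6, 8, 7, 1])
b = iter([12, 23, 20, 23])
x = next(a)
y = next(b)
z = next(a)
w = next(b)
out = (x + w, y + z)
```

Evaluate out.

Step 1: a iterates [6, 8, 7, 1], b iterates [12, 23, 20, 23].
Step 2: x = next(a) = 6, y = next(b) = 12.
Step 3: z = next(a) = 8, w = next(b) = 23.
Step 4: out = (6 + 23, 12 + 8) = (29, 20).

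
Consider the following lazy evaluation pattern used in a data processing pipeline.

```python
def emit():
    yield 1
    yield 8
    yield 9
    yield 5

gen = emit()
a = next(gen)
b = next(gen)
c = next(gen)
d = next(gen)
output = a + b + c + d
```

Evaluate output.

Step 1: Create generator and consume all values:
  a = next(gen) = 1
  b = next(gen) = 8
  c = next(gen) = 9
  d = next(gen) = 5
Step 2: output = 1 + 8 + 9 + 5 = 23.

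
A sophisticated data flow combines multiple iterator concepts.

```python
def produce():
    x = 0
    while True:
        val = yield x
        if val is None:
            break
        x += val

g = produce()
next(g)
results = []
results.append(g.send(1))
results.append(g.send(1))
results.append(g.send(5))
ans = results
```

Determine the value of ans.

Step 1: next(g) -> yield 0.
Step 2: send(1) -> x = 1, yield 1.
Step 3: send(1) -> x = 2, yield 2.
Step 4: send(5) -> x = 7, yield 7.
Therefore ans = [1, 2, 7].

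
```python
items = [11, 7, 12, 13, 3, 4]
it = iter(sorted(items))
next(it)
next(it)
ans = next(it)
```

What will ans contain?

Step 1: sorted([11, 7, 12, 13, 3, 4]) = [3, 4, 7, 11, 12, 13].
Step 2: Create iterator and skip 2 elements.
Step 3: next() returns 7.
Therefore ans = 7.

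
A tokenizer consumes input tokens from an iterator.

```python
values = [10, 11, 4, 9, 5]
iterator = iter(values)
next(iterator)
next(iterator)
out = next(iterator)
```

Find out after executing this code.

Step 1: Create iterator over [10, 11, 4, 9, 5].
Step 2: next() consumes 10.
Step 3: next() consumes 11.
Step 4: next() returns 4.
Therefore out = 4.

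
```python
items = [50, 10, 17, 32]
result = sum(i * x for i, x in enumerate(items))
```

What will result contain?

Step 1: Compute i * x for each (i, x) in enumerate([50, 10, 17, 32]):
  i=0, x=50: 0*50 = 0
  i=1, x=10: 1*10 = 10
  i=2, x=17: 2*17 = 34
  i=3, x=32: 3*32 = 96
Step 2: sum = 0 + 10 + 34 + 96 = 140.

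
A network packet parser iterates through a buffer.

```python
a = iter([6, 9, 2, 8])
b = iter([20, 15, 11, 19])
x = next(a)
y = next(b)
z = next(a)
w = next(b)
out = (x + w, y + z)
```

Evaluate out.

Step 1: a iterates [6, 9, 2, 8], b iterates [20, 15, 11, 19].
Step 2: x = next(a) = 6, y = next(b) = 20.
Step 3: z = next(a) = 9, w = next(b) = 15.
Step 4: out = (6 + 15, 20 + 9) = (21, 29).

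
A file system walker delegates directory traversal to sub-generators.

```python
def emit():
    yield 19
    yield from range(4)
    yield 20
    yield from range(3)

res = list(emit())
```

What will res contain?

Step 1: Trace yields in order:
  yield 19
  yield 0
  yield 1
  yield 2
  yield 3
  yield 20
  yield 0
  yield 1
  yield 2
Therefore res = [19, 0, 1, 2, 3, 20, 0, 1, 2].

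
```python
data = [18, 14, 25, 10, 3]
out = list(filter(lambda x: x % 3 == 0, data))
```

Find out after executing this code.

Step 1: Filter elements divisible by 3:
  18 % 3 = 0: kept
  14 % 3 = 2: removed
  25 % 3 = 1: removed
  10 % 3 = 1: removed
  3 % 3 = 0: kept
Therefore out = [18, 3].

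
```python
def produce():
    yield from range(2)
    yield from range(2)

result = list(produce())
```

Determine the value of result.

Step 1: Trace yields in order:
  yield 0
  yield 1
  yield 0
  yield 1
Therefore result = [0, 1, 0, 1].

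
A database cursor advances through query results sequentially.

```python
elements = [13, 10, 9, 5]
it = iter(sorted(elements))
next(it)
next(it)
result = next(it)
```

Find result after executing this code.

Step 1: sorted([13, 10, 9, 5]) = [5, 9, 10, 13].
Step 2: Create iterator and skip 2 elements.
Step 3: next() returns 10.
Therefore result = 10.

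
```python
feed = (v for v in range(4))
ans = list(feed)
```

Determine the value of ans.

Step 1: Generator expression iterates range(4): [0, 1, 2, 3].
Step 2: list() collects all values.
Therefore ans = [0, 1, 2, 3].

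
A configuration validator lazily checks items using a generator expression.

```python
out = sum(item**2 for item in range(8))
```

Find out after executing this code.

Step 1: Compute item**2 for each item in range(8):
  item=0: 0**2 = 0
  item=1: 1**2 = 1
  item=2: 2**2 = 4
  item=3: 3**2 = 9
  item=4: 4**2 = 16
  item=5: 5**2 = 25
  item=6: 6**2 = 36
  item=7: 7**2 = 49
Step 2: sum = 0 + 1 + 4 + 9 + 16 + 25 + 36 + 49 = 140.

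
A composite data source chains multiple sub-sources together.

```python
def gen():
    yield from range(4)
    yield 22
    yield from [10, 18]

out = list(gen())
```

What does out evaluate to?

Step 1: Trace yields in order:
  yield 0
  yield 1
  yield 2
  yield 3
  yield 22
  yield 10
  yield 18
Therefore out = [0, 1, 2, 3, 22, 10, 18].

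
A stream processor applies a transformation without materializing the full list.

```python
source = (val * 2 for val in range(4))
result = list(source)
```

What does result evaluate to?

Step 1: For each val in range(4), compute val*2:
  val=0: 0*2 = 0
  val=1: 1*2 = 2
  val=2: 2*2 = 4
  val=3: 3*2 = 6
Therefore result = [0, 2, 4, 6].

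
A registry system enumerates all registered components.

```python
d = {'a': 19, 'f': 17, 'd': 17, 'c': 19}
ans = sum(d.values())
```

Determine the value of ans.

Step 1: d.values() = [19, 17, 17, 19].
Step 2: sum = 72.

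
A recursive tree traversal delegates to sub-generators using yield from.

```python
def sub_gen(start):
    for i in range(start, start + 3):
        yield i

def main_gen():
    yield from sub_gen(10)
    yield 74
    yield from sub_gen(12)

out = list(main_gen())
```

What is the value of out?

Step 1: main_gen() delegates to sub_gen(10):
  yield 10
  yield 11
  yield 12
Step 2: yield 74
Step 3: Delegates to sub_gen(12):
  yield 12
  yield 13
  yield 14
Therefore out = [10, 11, 12, 74, 12, 13, 14].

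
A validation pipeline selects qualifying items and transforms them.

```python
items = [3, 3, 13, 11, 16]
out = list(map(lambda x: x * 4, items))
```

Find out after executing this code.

Step 1: Apply lambda x: x * 4 to each element:
  3 -> 12
  3 -> 12
  13 -> 52
  11 -> 44
  16 -> 64
Therefore out = [12, 12, 52, 44, 64].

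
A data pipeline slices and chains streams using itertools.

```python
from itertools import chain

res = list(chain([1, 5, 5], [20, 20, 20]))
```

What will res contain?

Step 1: chain() concatenates iterables: [1, 5, 5] + [20, 20, 20].
Therefore res = [1, 5, 5, 20, 20, 20].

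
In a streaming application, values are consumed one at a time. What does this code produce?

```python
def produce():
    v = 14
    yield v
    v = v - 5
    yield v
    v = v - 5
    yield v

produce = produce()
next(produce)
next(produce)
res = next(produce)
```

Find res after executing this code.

Step 1: Trace through generator execution:
  Yield 1: v starts at 14, yield 14
  Yield 2: v = 14 - 5 = 9, yield 9
  Yield 3: v = 9 - 5 = 4, yield 4
Step 2: First next() gets 14, second next() gets the second value, third next() yields 4.
Therefore res = 4.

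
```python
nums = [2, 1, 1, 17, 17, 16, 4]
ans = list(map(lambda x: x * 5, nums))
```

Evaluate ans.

Step 1: Apply lambda x: x * 5 to each element:
  2 -> 10
  1 -> 5
  1 -> 5
  17 -> 85
  17 -> 85
  16 -> 80
  4 -> 20
Therefore ans = [10, 5, 5, 85, 85, 80, 20].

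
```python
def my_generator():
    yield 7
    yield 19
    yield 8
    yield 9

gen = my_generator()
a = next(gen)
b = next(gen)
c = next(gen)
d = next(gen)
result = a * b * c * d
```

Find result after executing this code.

Step 1: Create generator and consume all values:
  a = next(gen) = 7
  b = next(gen) = 19
  c = next(gen) = 8
  d = next(gen) = 9
Step 2: result = 7 * 19 * 8 * 9 = 9576.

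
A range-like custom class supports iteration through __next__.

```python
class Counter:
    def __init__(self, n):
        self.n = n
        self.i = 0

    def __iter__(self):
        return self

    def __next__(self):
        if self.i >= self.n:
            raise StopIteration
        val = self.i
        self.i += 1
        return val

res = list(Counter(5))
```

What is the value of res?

Step 1: Counter(5) creates an iterator counting 0 to 4.
Step 2: list() consumes all values: [0, 1, 2, 3, 4].
Therefore res = [0, 1, 2, 3, 4].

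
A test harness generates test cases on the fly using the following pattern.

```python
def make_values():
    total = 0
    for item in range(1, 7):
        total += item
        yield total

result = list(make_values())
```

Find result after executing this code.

Step 1: Generator accumulates running sum:
  item=1: total = 1, yield 1
  item=2: total = 3, yield 3
  item=3: total = 6, yield 6
  item=4: total = 10, yield 10
  item=5: total = 15, yield 15
  item=6: total = 21, yield 21
Therefore result = [1, 3, 6, 10, 15, 21].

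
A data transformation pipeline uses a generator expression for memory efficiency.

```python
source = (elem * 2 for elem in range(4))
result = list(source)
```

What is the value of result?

Step 1: For each elem in range(4), compute elem*2:
  elem=0: 0*2 = 0
  elem=1: 1*2 = 2
  elem=2: 2*2 = 4
  elem=3: 3*2 = 6
Therefore result = [0, 2, 4, 6].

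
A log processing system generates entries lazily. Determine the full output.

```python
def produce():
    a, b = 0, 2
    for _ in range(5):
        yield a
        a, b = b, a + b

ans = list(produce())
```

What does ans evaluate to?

Step 1: Fibonacci-like sequence starting with a=0, b=2:
  Iteration 1: yield a=0, then a,b = 2,2
  Iteration 2: yield a=2, then a,b = 2,4
  Iteration 3: yield a=2, then a,b = 4,6
  Iteration 4: yield a=4, then a,b = 6,10
  Iteration 5: yield a=6, then a,b = 10,16
Therefore ans = [0, 2, 2, 4, 6].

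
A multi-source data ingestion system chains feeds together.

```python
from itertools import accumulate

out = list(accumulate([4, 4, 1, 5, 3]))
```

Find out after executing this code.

Step 1: accumulate computes running sums:
  + 4 = 4
  + 4 = 8
  + 1 = 9
  + 5 = 14
  + 3 = 17
Therefore out = [4, 8, 9, 14, 17].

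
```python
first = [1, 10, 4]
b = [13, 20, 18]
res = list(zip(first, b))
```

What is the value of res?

Step 1: zip pairs elements at same index:
  Index 0: (1, 13)
  Index 1: (10, 20)
  Index 2: (4, 18)
Therefore res = [(1, 13), (10, 20), (4, 18)].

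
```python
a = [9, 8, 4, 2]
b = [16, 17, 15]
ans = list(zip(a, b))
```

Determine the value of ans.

Step 1: zip stops at shortest (len(a)=4, len(b)=3):
  Index 0: (9, 16)
  Index 1: (8, 17)
  Index 2: (4, 15)
Step 2: Last element of a (2) has no pair, dropped.
Therefore ans = [(9, 16), (8, 17), (4, 15)].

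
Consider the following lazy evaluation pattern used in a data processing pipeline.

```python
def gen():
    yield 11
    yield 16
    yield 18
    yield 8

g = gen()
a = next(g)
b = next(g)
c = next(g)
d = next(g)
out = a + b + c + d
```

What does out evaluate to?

Step 1: Create generator and consume all values:
  a = next(g) = 11
  b = next(g) = 16
  c = next(g) = 18
  d = next(g) = 8
Step 2: out = 11 + 16 + 18 + 8 = 53.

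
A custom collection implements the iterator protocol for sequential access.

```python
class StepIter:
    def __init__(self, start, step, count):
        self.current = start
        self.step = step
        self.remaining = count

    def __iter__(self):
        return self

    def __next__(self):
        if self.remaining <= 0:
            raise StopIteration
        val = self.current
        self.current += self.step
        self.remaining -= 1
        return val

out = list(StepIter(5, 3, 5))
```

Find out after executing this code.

Step 1: StepIter starts at 5, increments by 3, for 5 steps:
  Yield 5, then current += 3
  Yield 8, then current += 3
  Yield 11, then current += 3
  Yield 14, then current += 3
  Yield 17, then current += 3
Therefore out = [5, 8, 11, 14, 17].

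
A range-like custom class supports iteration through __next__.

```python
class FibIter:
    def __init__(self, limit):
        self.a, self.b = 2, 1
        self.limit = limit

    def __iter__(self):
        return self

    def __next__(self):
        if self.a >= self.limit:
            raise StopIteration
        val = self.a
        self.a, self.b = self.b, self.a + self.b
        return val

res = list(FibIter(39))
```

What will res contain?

Step 1: Fibonacci-like sequence (a=2, b=1) until >= 39:
  Yield 2, then a,b = 1,3
  Yield 1, then a,b = 3,4
  Yield 3, then a,b = 4,7
  Yield 4, then a,b = 7,11
  Yield 7, then a,b = 11,18
  Yield 11, then a,b = 18,29
  Yield 18, then a,b = 29,47
  Yield 29, then a,b = 47,76
Step 2: 47 >= 39, stop.
Therefore res = [2, 1, 3, 4, 7, 11, 18, 29].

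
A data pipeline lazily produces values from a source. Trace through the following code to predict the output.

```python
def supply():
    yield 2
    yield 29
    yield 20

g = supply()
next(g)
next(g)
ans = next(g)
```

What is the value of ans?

Step 1: supply() creates a generator.
Step 2: next(g) yields 2 (consumed and discarded).
Step 3: next(g) yields 29 (consumed and discarded).
Step 4: next(g) yields 20, assigned to ans.
Therefore ans = 20.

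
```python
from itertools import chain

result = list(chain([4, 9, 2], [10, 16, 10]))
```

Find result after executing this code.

Step 1: chain() concatenates iterables: [4, 9, 2] + [10, 16, 10].
Therefore result = [4, 9, 2, 10, 16, 10].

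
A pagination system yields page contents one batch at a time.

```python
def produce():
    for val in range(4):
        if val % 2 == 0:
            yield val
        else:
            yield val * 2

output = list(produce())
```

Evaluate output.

Step 1: For each val in range(4), yield val if even, else val*2:
  val=0 (even): yield 0
  val=1 (odd): yield 1*2 = 2
  val=2 (even): yield 2
  val=3 (odd): yield 3*2 = 6
Therefore output = [0, 2, 2, 6].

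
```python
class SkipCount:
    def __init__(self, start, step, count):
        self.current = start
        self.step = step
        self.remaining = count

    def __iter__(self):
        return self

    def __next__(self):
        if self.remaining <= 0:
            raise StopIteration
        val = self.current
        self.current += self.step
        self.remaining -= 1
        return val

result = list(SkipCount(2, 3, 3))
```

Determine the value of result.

Step 1: SkipCount starts at 2, increments by 3, for 3 steps:
  Yield 2, then current += 3
  Yield 5, then current += 3
  Yield 8, then current += 3
Therefore result = [2, 5, 8].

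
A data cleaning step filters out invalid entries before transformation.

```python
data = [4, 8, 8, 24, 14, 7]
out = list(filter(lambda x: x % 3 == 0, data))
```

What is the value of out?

Step 1: Filter elements divisible by 3:
  4 % 3 = 1: removed
  8 % 3 = 2: removed
  8 % 3 = 2: removed
  24 % 3 = 0: kept
  14 % 3 = 2: removed
  7 % 3 = 1: removed
Therefore out = [24].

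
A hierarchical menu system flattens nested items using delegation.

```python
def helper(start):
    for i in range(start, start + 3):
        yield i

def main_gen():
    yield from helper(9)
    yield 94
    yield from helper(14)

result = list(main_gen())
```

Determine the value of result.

Step 1: main_gen() delegates to helper(9):
  yield 9
  yield 10
  yield 11
Step 2: yield 94
Step 3: Delegates to helper(14):
  yield 14
  yield 15
  yield 16
Therefore result = [9, 10, 11, 94, 14, 15, 16].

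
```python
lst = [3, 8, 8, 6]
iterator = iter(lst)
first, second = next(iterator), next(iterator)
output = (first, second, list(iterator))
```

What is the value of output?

Step 1: Create iterator over [3, 8, 8, 6].
Step 2: first = 3, second = 8.
Step 3: Remaining elements: [8, 6].
Therefore output = (3, 8, [8, 6]).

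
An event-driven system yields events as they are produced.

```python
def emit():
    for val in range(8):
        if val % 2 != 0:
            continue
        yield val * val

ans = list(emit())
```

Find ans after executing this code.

Step 1: Only yield val**2 when val is divisible by 2:
  val=0: 0 % 2 == 0, yield 0**2 = 0
  val=2: 2 % 2 == 0, yield 2**2 = 4
  val=4: 4 % 2 == 0, yield 4**2 = 16
  val=6: 6 % 2 == 0, yield 6**2 = 36
Therefore ans = [0, 4, 16, 36].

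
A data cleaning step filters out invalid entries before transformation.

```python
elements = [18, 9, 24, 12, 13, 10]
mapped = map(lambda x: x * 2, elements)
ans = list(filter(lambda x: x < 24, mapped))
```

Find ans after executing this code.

Step 1: Map x * 2:
  18 -> 36
  9 -> 18
  24 -> 48
  12 -> 24
  13 -> 26
  10 -> 20
Step 2: Filter for < 24:
  36: removed
  18: kept
  48: removed
  24: removed
  26: removed
  20: kept
Therefore ans = [18, 20].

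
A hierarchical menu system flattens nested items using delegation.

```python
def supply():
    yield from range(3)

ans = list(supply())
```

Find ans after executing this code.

Step 1: yield from delegates to the iterable, yielding each element.
Step 2: Collected values: [0, 1, 2].
Therefore ans = [0, 1, 2].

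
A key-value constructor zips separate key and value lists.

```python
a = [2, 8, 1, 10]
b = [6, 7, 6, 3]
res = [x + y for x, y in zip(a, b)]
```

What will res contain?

Step 1: Add corresponding elements:
  2 + 6 = 8
  8 + 7 = 15
  1 + 6 = 7
  10 + 3 = 13
Therefore res = [8, 15, 7, 13].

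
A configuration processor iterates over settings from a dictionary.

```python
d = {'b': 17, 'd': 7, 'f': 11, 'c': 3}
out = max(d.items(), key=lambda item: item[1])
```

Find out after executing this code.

Step 1: Find item with maximum value:
  ('b', 17)
  ('d', 7)
  ('f', 11)
  ('c', 3)
Step 2: Maximum value is 17 at key 'b'.
Therefore out = ('b', 17).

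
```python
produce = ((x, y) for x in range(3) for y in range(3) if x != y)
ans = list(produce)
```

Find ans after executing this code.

Step 1: Nested generator over range(3) x range(3) where x != y:
  (0, 0): excluded (x == y)
  (0, 1): included
  (0, 2): included
  (1, 0): included
  (1, 1): excluded (x == y)
  (1, 2): included
  (2, 0): included
  (2, 1): included
  (2, 2): excluded (x == y)
Therefore ans = [(0, 1), (0, 2), (1, 0), (1, 2), (2, 0), (2, 1)].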